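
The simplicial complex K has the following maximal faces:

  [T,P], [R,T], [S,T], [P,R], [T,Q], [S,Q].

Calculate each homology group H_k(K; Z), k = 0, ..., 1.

H_0 ≅ Z,  H_1 ≅ Z^2.

Fix the vertex order P < Q < R < S < T and write every simplex with vertices in increasing order. Then dim K = 1 and the simplices of K are:

  0-simplices (5): P, Q, R, S, T
  1-simplices (6): PR, PT, QS, QT, RT, ST

so the chain groups are C_0 ≅ Z^5, C_1 ≅ Z^6.

Boundary ∂_1: C_1 → C_0 is given by ∂[p,q] = [q] − [p]. For instance
  ∂PT = T − P.
This gives a 5×6 integer matrix of rank 4; reducing to Smith normal form yields diagonal entries (1,1,1,1).

Now H_k = ker ∂_k / im ∂_{k+1}, so:

  H_0: rank C_0 − rank ∂_1 = 5 − 4 = 1, and the invariant factors of ∂_1 are all 1, so H_0 = Z.
  H_1: rank ker ∂_1 − rank ∂_2 = (6 − 4) − 0 = 2, and there is no ∂_2, so H_1 = Z^2.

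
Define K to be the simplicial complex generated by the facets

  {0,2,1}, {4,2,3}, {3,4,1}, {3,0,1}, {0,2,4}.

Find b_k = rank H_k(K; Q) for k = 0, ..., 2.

Take the total order 0 < 1 < 2 < 3 < 4 on the vertex set. Then K (dimension 2) consists of the simplices:

  0-simplices (5): [0], [1], [2], [3], [4]
  1-simplices (10): [0,1], [0,2], [0,3], [0,4], [1,2], [1,3], [1,4], [2,3], [2,4], [3,4]
  2-simplices (5): [0,1,2], [0,1,3], [0,2,4], [1,3,4], [2,3,4]

giving chain groups C_0 ≅ Z^5, C_1 ≅ Z^10, C_2 ≅ Z^5.

Boundary ∂_1: C_1 → C_0 sends each edge [p,q] (with p < q) to q − p. For instance
  ∂[3,4] = [4] − [3].
The resulting 5×10 matrix has rank 4, and its Smith normal form has invariant factors (1,1,1,1).

The boundary map ∂_2: C_2 → C_1 sends each 2-simplex [p,q,r] to [q,r] − [p,r] + [p,q]. For instance
  ∂[0,1,3] = [1,3] − [0,3] + [0,1],
  ∂[0,2,4] = [2,4] − [0,4] + [0,2].
This gives a 10×5 integer matrix of rank 5; reducing to Smith normal form yields diagonal entries (1,1,1,1,1).

From H_k ≅ ker(∂_k) / im(∂_{k+1}) we obtain:

  H_0: rank C_0 − rank ∂_1 = 5 − 4 = 1, and the invariant factors of ∂_1 are all 1, so H_0 ≅ Z.
  H_1: rank ker ∂_1 − rank ∂_2 = (10 − 4) − 5 = 1, and the invariant factors of ∂_2 are all 1, so H_1 ≅ Z.
  H_2: rank ker ∂_2 − rank ∂_3 = (5 − 5) − 0 = 0, and there is no ∂_3, so H_2 ≅ 0.

As a check, the Euler characteristic is 5 − 10 + 5 = 0, which agrees with 1 − 1 + 0 = 0.

Hence the Betti numbers are b_0 = 1, b_1 = 1, b_2 = 0.

b_0 = 1, b_1 = 1, b_2 = 0.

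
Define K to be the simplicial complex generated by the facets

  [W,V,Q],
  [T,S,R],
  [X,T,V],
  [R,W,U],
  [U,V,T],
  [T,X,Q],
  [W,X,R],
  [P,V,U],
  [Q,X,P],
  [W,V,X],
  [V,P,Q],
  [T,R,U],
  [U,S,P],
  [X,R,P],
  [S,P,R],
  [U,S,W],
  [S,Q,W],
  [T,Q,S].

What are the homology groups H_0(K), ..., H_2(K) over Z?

H_0 ≅ Z,  H_1 ≅ Z ⊕ Z/2,  H_2 = 0.

We work with the vertex ordering P < Q < R < S < T < U < V < W < X. The simplices of K, each written with vertices in increasing order, are:

  0-simplices (9): P, Q, R, S, T, U, V, W, X
  1-simplices (27): PQ, PR, PS, PU, PV, PX, QS, QT, QV, QW, QX, RS, RT, RU, RW, RX, ST, SU, SW, TU, TV, TX, UV, UW, VW, VX, WX
  2-simplices (18): PQV, PQX, PRS, PRX, PSU, PUV, QST, QSW, QTX, QVW, RST, RTU, RUW, RWX, SUW, TUV, TVX, VWX

giving chain groups C_0 ≅ Z^9, C_1 ≅ Z^27, C_2 ≅ Z^18.

∂_1: C_1 → C_0 is given by ∂[p,q] = [q] − [p]. For instance
  ∂PX = X − P.
This gives a 9×27 integer matrix of rank 8; reducing to Smith normal form yields diagonal entries (1,1,1,1,1,1,1,1).

The boundary map ∂_2: C_2 → C_1 maps a triangle to the signed sum of its edges. For instance
  ∂QVW = VW − QW + QV,
  ∂VWX = WX − VX + VW.
The resulting 27×18 matrix has rank 18, and its Smith normal form has invariant factors (1,1,1,1,1,1,1,1,1,1,1,1,1,1,1,1,1,2).

From H_k ≅ ker(∂_k) / im(∂_{k+1}) we obtain:

  H_0: rank C_0 − rank ∂_1 = 9 − 8 = 1, and the invariant factors of ∂_1 are all 1, so H_0 ≅ Z.
  H_1: rank ker ∂_1 − rank ∂_2 = (27 − 8) − 18 = 1, and ∂_2 has invariant factor 2 > 1, so H_1 ≅ Z ⊕ Z/2.
  H_2: rank ker ∂_2 − rank ∂_3 = (18 − 18) − 0 = 0, and there is no ∂_3, so H_2 ≅ 0.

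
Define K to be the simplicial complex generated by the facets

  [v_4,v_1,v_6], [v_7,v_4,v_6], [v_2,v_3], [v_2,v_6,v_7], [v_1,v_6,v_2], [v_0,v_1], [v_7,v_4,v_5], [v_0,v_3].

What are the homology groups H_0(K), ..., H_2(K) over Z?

Fix the vertex order v_0 < v_1 < v_2 < v_3 < v_4 < v_5 < v_6 < v_7 and write every simplex with vertices in increasing order. Then dim K = 2 and the simplices of K are:

  0-simplices (8): [v_0], [v_1], [v_2], [v_3], [v_4], [v_5], [v_6], [v_7]
  1-simplices (13): [v_0,v_1], [v_0,v_3], [v_1,v_2], [v_1,v_4], [v_1,v_6], [v_2,v_3], [v_2,v_6], [v_2,v_7], [v_4,v_5], [v_4,v_6], [v_4,v_7], [v_5,v_7], [v_6,v_7]
  2-simplices (5): [v_1,v_2,v_6], [v_1,v_4,v_6], [v_2,v_6,v_7], [v_4,v_5,v_7], [v_4,v_6,v_7]

Hence C_0 ≅ Z^8, C_1 ≅ Z^13, C_2 ≅ Z^5.

The boundary map ∂_1: C_1 → C_0 maps an edge to its endpoints' difference, ∂[p,q] = q − p.
The 8×13 boundary matrix has rank 7 and Smith normal form diag(1,1,1,1,1,1,1).

The boundary map ∂_2: C_2 → C_1 sends each 2-simplex [p,q,r] to [q,r] − [p,r] + [p,q]. For instance
  ∂[v_1,v_4,v_6] = [v_4,v_6] − [v_1,v_6] + [v_1,v_4],
  ∂[v_1,v_2,v_6] = [v_2,v_6] − [v_1,v_6] + [v_1,v_2].
This gives a 13×5 integer matrix of rank 5; reducing to Smith normal form yields diagonal entries (1,1,1,1,1).

Reading off H_k = ker ∂_k / im ∂_{k+1}:

  H_0: rank C_0 − rank ∂_1 = 8 − 7 = 1, and the invariant factors of ∂_1 are all 1, so H_0 ≅ Z.
  H_1: rank ker ∂_1 − rank ∂_2 = (13 − 7) − 5 = 1, and the invariant factors of ∂_2 are all 1, so H_1 ≅ Z.
  H_2: rank ker ∂_2 − rank ∂_3 = (5 − 5) − 0 = 0, and there is no ∂_3, so H_2 ≅ 0.

H_0 = Z,  H_1 = Z,  H_2 = 0.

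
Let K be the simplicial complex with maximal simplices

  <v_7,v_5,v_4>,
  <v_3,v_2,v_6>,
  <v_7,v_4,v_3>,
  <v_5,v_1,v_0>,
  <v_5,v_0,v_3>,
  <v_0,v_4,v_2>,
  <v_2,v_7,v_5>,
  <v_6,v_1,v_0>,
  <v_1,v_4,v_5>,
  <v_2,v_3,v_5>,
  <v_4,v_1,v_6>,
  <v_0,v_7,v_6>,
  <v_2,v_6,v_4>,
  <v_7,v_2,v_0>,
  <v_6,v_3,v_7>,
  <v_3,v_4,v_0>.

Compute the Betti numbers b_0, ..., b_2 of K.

b_0 = 1, b_1 = 2, b_2 = 1.

Fix the vertex order v_0 < v_1 < v_2 < v_3 < v_4 < v_5 < v_6 < v_7 and write every simplex with vertices in increasing order. Then dim K = 2 and the simplices of K are:

  0-simplices (8): [v_0], [v_1], [v_2], [v_3], [v_4], [v_5], [v_6], [v_7]
  1-simplices (24): (24 of them)
  2-simplices (16): (16 of them)

Hence C_0 ≅ Z^8, C_1 ≅ Z^24, C_2 ≅ Z^16.

The boundary map ∂_1: C_1 → C_0 maps an edge to its endpoints' difference, ∂[p,q] = q − p. For instance
  ∂[v_2,v_4] = [v_4] − [v_2].
The resulting 8×24 matrix has rank 7, and its Smith normal form has invariant factors (1,1,1,1,1,1,1).

∂_2: C_2 → C_1 maps a triangle to the signed sum of its edges. For instance
  ∂[v_1,v_4,v_6] = [v_4,v_6] − [v_1,v_6] + [v_1,v_4],
  ∂[v_0,v_1,v_6] = [v_1,v_6] − [v_0,v_6] + [v_0,v_1].
The 24×16 boundary matrix has rank 15 and Smith normal form diag(1,1,1,1,1,1,1,1,1,1,1,1,1,1,1).

Reading off H_k = ker ∂_k / im ∂_{k+1}:

  H_0: rank C_0 − rank ∂_1 = 8 − 7 = 1, and the invariant factors of ∂_1 are all 1, so H_0 ≅ Z.
  H_1: rank ker ∂_1 − rank ∂_2 = (24 − 7) − 15 = 2, and the invariant factors of ∂_2 are all 1, so H_1 ≅ Z^2.
  H_2: rank ker ∂_2 − rank ∂_3 = (16 − 15) − 0 = 1, and there is no ∂_3, so H_2 ≅ Z.

(K is a triangulation of the torus T^2.)

Hence the Betti numbers are b_0 = 1, b_1 = 2, b_2 = 1.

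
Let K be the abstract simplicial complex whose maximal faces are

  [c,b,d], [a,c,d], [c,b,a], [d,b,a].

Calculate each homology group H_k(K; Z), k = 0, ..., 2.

H_0 = Z,  H_1 = 0,  H_2 = Z.

We work with the vertex ordering a < b < c < d. The simplices of K, each written with vertices in increasing order, are:

  0-simplices (4): a, b, c, d
  1-simplices (6): ab, ac, ad, bc, bd, cd
  2-simplices (4): abc, abd, acd, bcd

so the chain groups are C_0 ≅ Z^4, C_1 ≅ Z^6, C_2 ≅ Z^4.

The boundary map ∂_1: C_1 → C_0 maps an edge to its endpoints' difference, ∂[p,q] = q − p.
This gives a 4×6 integer matrix of rank 3; reducing to Smith normal form yields diagonal entries (1,1,1).

Boundary ∂_2: C_2 → C_1 maps a triangle to the signed sum of its edges. For instance
  ∂abd = bd − ad + ab,
  ∂bcd = cd − bd + bc.
The resulting 6×4 matrix has rank 3, and its Smith normal form has invariant factors (1,1,1).

Now H_k = ker ∂_k / im ∂_{k+1}, so:

  H_0: rank C_0 − rank ∂_1 = 4 − 3 = 1, and the invariant factors of ∂_1 are all 1, so H_0 ≅ Z.
  H_1: rank ker ∂_1 − rank ∂_2 = (6 − 3) − 3 = 0, and the invariant factors of ∂_2 are all 1, so H_1 ≅ 0.
  H_2: rank ker ∂_2 − rank ∂_3 = (4 − 3) − 0 = 1, and there is no ∂_3, so H_2 ≅ Z.

(K is a triangulation of the 2-sphere S^2.)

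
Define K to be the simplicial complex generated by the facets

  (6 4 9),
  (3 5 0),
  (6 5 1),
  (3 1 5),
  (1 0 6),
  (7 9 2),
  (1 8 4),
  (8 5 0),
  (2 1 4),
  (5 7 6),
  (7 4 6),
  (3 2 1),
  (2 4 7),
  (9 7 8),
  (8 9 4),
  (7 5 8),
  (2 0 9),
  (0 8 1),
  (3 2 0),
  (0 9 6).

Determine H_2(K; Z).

We work with the vertex ordering 0 < 1 < 2 < 3 < 4 < 5 < 6 < 7 < 8 < 9. The simplices of K, each written with vertices in increasing order, are:

  0-simplices (10): [0], [1], [2], [3], [4], [5], [6], [7], [8], [9]
  1-simplices (30): (30 of them)
  2-simplices (20): (20 of them)

Hence C_0 ≅ Z^10, C_1 ≅ Z^30, C_2 ≅ Z^20.

∂_1: C_1 → C_0 is given by ∂[p,q] = [q] − [p].
As a 10×30 matrix over Z this has rank 9, with invariant factors (1,1,1,1,1,1,1,1,1).

∂_2: C_2 → C_1 maps a triangle to the signed sum of its edges. For instance
  ∂[1,2,4] = [2,4] − [1,4] + [1,2],
  ∂[2,7,9] = [7,9] − [2,9] + [2,7].
This gives a 30×20 integer matrix of rank 20; reducing to Smith normal form yields diagonal entries (1,1,1,1,1,1,1,1,1,1,1,1,1,1,1,1,1,1,1,2).

Now H_k = ker ∂_k / im ∂_{k+1}, so:

  H_2: rank ker ∂_2 − rank ∂_3 = (20 − 20) − 0 = 0, and there is no ∂_3, so H_2 = 0.

H_2 ≅ 0.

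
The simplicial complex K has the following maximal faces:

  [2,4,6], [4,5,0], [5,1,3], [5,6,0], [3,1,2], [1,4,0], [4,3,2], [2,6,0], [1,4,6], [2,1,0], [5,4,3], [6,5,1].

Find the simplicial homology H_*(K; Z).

Fix the vertex order 0 < 1 < 2 < 3 < 4 < 5 < 6 and write every simplex with vertices in increasing order. Then dim K = 2 and the simplices of K are:

  0-simplices (7): [0], [1], [2], [3], [4], [5], [6]
  1-simplices (18): [0,1], [0,2], [0,4], [0,5], [0,6], [1,2], [1,3], [1,4], [1,5], [1,6], [2,3], [2,4], [2,6], [3,4], [3,5], [4,5], [4,6], [5,6]
  2-simplices (12): [0,1,2], [0,1,4], [0,2,6], [0,4,5], [0,5,6], [1,2,3], [1,3,5], [1,4,6], [1,5,6], [2,3,4], [2,4,6], [3,4,5]

giving chain groups C_0 ≅ Z^7, C_1 ≅ Z^18, C_2 ≅ Z^12.

The boundary map ∂_1: C_1 → C_0 sends each edge [p,q] (with p < q) to q − p.
As a 7×18 matrix over Z this has rank 6, with invariant factors (1,1,1,1,1,1).

Boundary ∂_2: C_2 → C_1 acts by ∂[p,q,r] = [q,r] − [p,r] + [p,q]. For instance
  ∂[0,1,2] = [1,2] − [0,2] + [0,1],
  ∂[2,4,6] = [4,6] − [2,6] + [2,4].
The 18×12 boundary matrix has rank 12 and Smith normal form diag(1,1,1,1,1,1,1,1,1,1,1,2).

Now H_k = ker ∂_k / im ∂_{k+1}, so:

  H_0: rank C_0 − rank ∂_1 = 7 − 6 = 1, and the invariant factors of ∂_1 are all 1, so H_0 = Z.
  H_1: rank ker ∂_1 − rank ∂_2 = (18 − 6) − 12 = 0, and ∂_2 has invariant factor 2 > 1, so H_1 = Z/2.
  H_2: rank ker ∂_2 − rank ∂_3 = (12 − 12) − 0 = 0, and there is no ∂_3, so H_2 = 0.

H_0 = Z,  H_1 = Z/2,  H_2 = 0.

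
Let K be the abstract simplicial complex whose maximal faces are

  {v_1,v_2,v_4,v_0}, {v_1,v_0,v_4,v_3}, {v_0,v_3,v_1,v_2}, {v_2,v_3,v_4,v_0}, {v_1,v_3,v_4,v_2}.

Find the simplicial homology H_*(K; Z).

We work with the vertex ordering v_0 < v_1 < v_2 < v_3 < v_4. The simplices of K, each written with vertices in increasing order, are:

  0-simplices (5): [v_0], [v_1], [v_2], [v_3], [v_4]
  1-simplices (10): [v_0,v_1], [v_0,v_2], [v_0,v_3], [v_0,v_4], [v_1,v_2], [v_1,v_3], [v_1,v_4], [v_2,v_3], [v_2,v_4], [v_3,v_4]
  2-simplices (10): [v_0,v_1,v_2], [v_0,v_1,v_3], [v_0,v_1,v_4], [v_0,v_2,v_3], [v_0,v_2,v_4], [v_0,v_3,v_4], [v_1,v_2,v_3], [v_1,v_2,v_4], [v_1,v_3,v_4], [v_2,v_3,v_4]
  3-simplices (5): [v_0,v_1,v_2,v_3], [v_0,v_1,v_2,v_4], [v_0,v_1,v_3,v_4], [v_0,v_2,v_3,v_4], [v_1,v_2,v_3,v_4]

giving chain groups C_0 ≅ Z^5, C_1 ≅ Z^10, C_2 ≅ Z^10, C_3 ≅ Z^5.

Boundary ∂_1: C_1 → C_0 maps an edge to its endpoints' difference, ∂[p,q] = q − p. For instance
  ∂[v_1,v_3] = [v_3] − [v_1].
As a 5×10 matrix over Z this has rank 4, with invariant factors (1,1,1,1).

The boundary map ∂_2: C_2 → C_1 maps a triangle to the signed sum of its edges. For instance
  ∂[v_1,v_3,v_4] = [v_3,v_4] − [v_1,v_4] + [v_1,v_3],
  ∂[v_1,v_2,v_4] = [v_2,v_4] − [v_1,v_4] + [v_1,v_2].
As a 10×10 matrix over Z this has rank 6, with invariant factors (1,1,1,1,1,1).

The boundary map ∂_3: C_3 → C_2 sends each 3-simplex σ to the alternating sum Σ_i (−1)^i (σ with its i-th vertex removed). For instance
  ∂[v_0,v_1,v_3,v_4] = [v_1,v_3,v_4] − [v_0,v_3,v_4] + [v_0,v_1,v_4] − [v_0,v_1,v_3],
  ∂[v_1,v_2,v_3,v_4] = [v_2,v_3,v_4] − [v_1,v_3,v_4] + [v_1,v_2,v_4] − [v_1,v_2,v_3].
The resulting 10×5 matrix has rank 4, and its Smith normal form has invariant factors (1,1,1,1).

Computing H_k = (kernel of ∂_k) / (image of ∂_{k+1}):

  H_0: rank C_0 − rank ∂_1 = 5 − 4 = 1, and the invariant factors of ∂_1 are all 1, so H_0 ≅ Z.
  H_1: rank ker ∂_1 − rank ∂_2 = (10 − 4) − 6 = 0, and the invariant factors of ∂_2 are all 1, so H_1 ≅ 0.
  H_2: rank ker ∂_2 − rank ∂_3 = (10 − 6) − 4 = 0, and the invariant factors of ∂_3 are all 1, so H_2 ≅ 0.
  H_3: rank ker ∂_3 − rank ∂_4 = (5 − 4) − 0 = 1, and there is no ∂_4, so H_3 ≅ Z.

(K is a triangulation of the 3-sphere S^3.)

H_0 ≅ Z,  H_1 = 0,  H_2 = 0,  H_3 ≅ Z.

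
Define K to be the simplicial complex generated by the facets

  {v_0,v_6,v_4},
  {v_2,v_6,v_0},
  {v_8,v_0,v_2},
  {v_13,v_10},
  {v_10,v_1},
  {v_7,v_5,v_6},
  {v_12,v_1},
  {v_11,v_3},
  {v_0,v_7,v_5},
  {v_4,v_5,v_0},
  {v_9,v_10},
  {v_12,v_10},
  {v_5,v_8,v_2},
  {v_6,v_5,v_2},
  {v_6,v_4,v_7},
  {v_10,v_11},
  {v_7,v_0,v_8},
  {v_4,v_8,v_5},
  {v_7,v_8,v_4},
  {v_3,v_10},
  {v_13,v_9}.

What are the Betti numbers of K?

b_0 = 2, b_1 = 3, b_2 = 0.

We work with the vertex ordering v_0 < v_1 < v_2 < v_3 < v_4 < v_5 < v_6 < v_7 < v_8 < v_9 < v_10 < v_11 < v_12 < v_13. The simplices of K, each written with vertices in increasing order, are:

  0-simplices (14): [v_0], [v_1], [v_2], [v_3], [v_4], [v_5], [v_6], [v_7], [v_8], [v_9], [v_10], [v_11], [v_12], [v_13]
  1-simplices (27): (27 of them)
  2-simplices (12): (12 of them)

giving chain groups C_0 ≅ Z^14, C_1 ≅ Z^27, C_2 ≅ Z^12.

∂_1: C_1 → C_0 sends each edge [p,q] (with p < q) to q − p.
The 14×27 boundary matrix has rank 12 and Smith normal form diag(1,1,1,1,1,1,1,1,1,1,1,1).

∂_2: C_2 → C_1 maps a triangle to the signed sum of its edges. For instance
  ∂[v_0,v_4,v_6] = [v_4,v_6] − [v_0,v_6] + [v_0,v_4],
  ∂[v_4,v_5,v_8] = [v_5,v_8] − [v_4,v_8] + [v_4,v_5].
As a 27×12 matrix over Z this has rank 12, with invariant factors (1,1,1,1,1,1,1,1,1,1,1,2).

Reading off H_k = ker ∂_k / im ∂_{k+1}:

  H_0: rank C_0 − rank ∂_1 = 14 − 12 = 2, and the invariant factors of ∂_1 are all 1, so H_0 ≅ Z^2.
  H_1: rank ker ∂_1 − rank ∂_2 = (27 − 12) − 12 = 3, and ∂_2 has invariant factor 2 > 1, so H_1 ≅ Z^3 ⊕ Z/2Z.
  H_2: rank ker ∂_2 − rank ∂_3 = (12 − 12) − 0 = 0, and there is no ∂_3, so H_2 ≅ 0.

(K is a triangulation of the disjoint union of the real projective plane RP^2 and a wedge of 3 circles.)

Hence the Betti numbers are b_0 = 2, b_1 = 3, b_2 = 0.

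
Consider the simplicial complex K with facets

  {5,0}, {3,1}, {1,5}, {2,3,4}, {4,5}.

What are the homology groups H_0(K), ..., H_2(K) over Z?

Order the vertices as 0 < 1 < 2 < 3 < 4 < 5. Listing each simplex with vertices in this order, K has dimension 2 with simplices:

  0-simplices (6): [0], [1], [2], [3], [4], [5]
  1-simplices (7): [0,5], [1,3], [1,5], [2,3], [2,4], [3,4], [4,5]
  2-simplices (1): [2,3,4]

so the chain groups are C_0 ≅ Z^6, C_1 ≅ Z^7, C_2 ≅ Z^1.

∂_1: C_1 → C_0 sends each edge [p,q] (with p < q) to q − p. For instance
  ∂[1,3] = [3] − [1].
The resulting 6×7 matrix has rank 5, and its Smith normal form has invariant factors (1,1,1,1,1).

The boundary map ∂_2: C_2 → C_1 acts by ∂[p,q,r] = [q,r] − [p,r] + [p,q]. For instance
  ∂[2,3,4] = [3,4] − [2,4] + [2,3].
The 7×1 boundary matrix has rank 1 and Smith normal form diag(1).

From H_k ≅ ker(∂_k) / im(∂_{k+1}) we obtain:

  H_0: rank C_0 − rank ∂_1 = 6 − 5 = 1, and the invariant factors of ∂_1 are all 1, so H_0 ≅ Z.
  H_1: rank ker ∂_1 − rank ∂_2 = (7 − 5) − 1 = 1, and the invariant factors of ∂_2 are all 1, so H_1 ≅ Z.
  H_2: rank ker ∂_2 − rank ∂_3 = (1 − 1) − 0 = 0, and there is no ∂_3, so H_2 ≅ 0.

As a check, the Euler characteristic is 6 − 7 + 1 = 0, which agrees with 1 − 1 + 0 = 0.

H_0 ≅ Z,  H_1 ≅ Z,  H_2 = 0.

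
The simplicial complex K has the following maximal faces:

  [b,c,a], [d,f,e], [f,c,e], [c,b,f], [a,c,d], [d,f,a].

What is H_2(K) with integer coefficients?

We work with the vertex ordering a < b < c < d < e < f. The simplices of K, each written with vertices in increasing order, are:

  0-simplices (6): a, b, c, d, e, f
  1-simplices (12): ab, ac, ad, af, bc, bf, cd, ce, cf, de, df, ef
  2-simplices (6): abc, acd, adf, bcf, cef, def

so the chain groups are C_0 ≅ Z^6, C_1 ≅ Z^12, C_2 ≅ Z^6.

The boundary map ∂_1: C_1 → C_0 is given by ∂[p,q] = [q] − [p]. For instance
  ∂ab = b − a.
This gives a 6×12 integer matrix of rank 5; reducing to Smith normal form yields diagonal entries (1,1,1,1,1).

Boundary ∂_2: C_2 → C_1 maps a triangle to the signed sum of its edges. For instance
  ∂adf = df − af + ad,
  ∂abc = bc − ac + ab.
As a 12×6 matrix over Z this has rank 6, with invariant factors (1,1,1,1,1,1).

Reading off H_k = ker ∂_k / im ∂_{k+1}:

  H_2: rank ker ∂_2 − rank ∂_3 = (6 − 6) − 0 = 0, and there is no ∂_3, so H_2 = 0.

(K is a triangulation of the cylinder S^1 x I.)

H_2 ≅ 0.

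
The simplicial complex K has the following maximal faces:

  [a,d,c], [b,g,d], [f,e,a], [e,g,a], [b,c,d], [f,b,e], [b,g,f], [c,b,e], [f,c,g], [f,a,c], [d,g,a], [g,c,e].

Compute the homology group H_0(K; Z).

H_0 ≅ Z.

We work with the vertex ordering a < b < c < d < e < f < g. The simplices of K, each written with vertices in increasing order, are:

  0-simplices (7): a, b, c, d, e, f, g
  1-simplices (18): ac, ad, ae, af, ag, bc, bd, be, bf, bg, cd, ce, cf, cg, dg, ef, eg, fg
  2-simplices (12): acd, acf, adg, aef, aeg, bcd, bce, bdg, bef, bfg, ceg, cfg

Hence C_0 ≅ Z^7, C_1 ≅ Z^18, C_2 ≅ Z^12.

Boundary ∂_1: C_1 → C_0 is given by ∂[p,q] = [q] − [p].
The 7×18 boundary matrix has rank 6 and Smith normal form diag(1,1,1,1,1,1).

The boundary map ∂_2: C_2 → C_1 maps a triangle to the signed sum of its edges. For instance
  ∂bcd = cd − bd + bc,
  ∂bfg = fg − bg + bf.
The 18×12 boundary matrix has rank 12 and Smith normal form diag(1,1,1,1,1,1,1,1,1,1,1,2).

Reading off H_k = ker ∂_k / im ∂_{k+1}:

  H_0: rank C_0 − rank ∂_1 = 7 − 6 = 1, and the invariant factors of ∂_1 are all 1, so H_0 = Z.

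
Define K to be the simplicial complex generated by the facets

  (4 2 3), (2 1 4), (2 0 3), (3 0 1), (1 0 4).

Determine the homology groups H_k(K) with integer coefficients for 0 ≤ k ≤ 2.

H_0 = Z,  H_1 = Z,  H_2 = 0.

K has 5 vertices, 10 edges, 5 triangles.
rank ∂_0 = 0, rank ∂_1 = 4 ⇒ b_0 = 5 − 0 − 4 = 1; all invariant factors of ∂_1 are 1 so no torsion. So H_0 ≅ Z.
rank ∂_1 = 4, rank ∂_2 = 5 ⇒ b_1 = 10 − 4 − 5 = 1; all invariant factors of ∂_2 are 1 so no torsion. So H_1 ≅ Z.
rank ∂_2 = 5, rank ∂_3 = 0 ⇒ b_2 = 5 − 5 − 0 = 0. So H_2 ≅ 0.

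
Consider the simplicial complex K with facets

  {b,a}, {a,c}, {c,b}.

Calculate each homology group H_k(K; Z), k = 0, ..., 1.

Take the total order a < b < c on the vertex set. Then K (dimension 1) consists of the simplices:

  0-simplices (3): a, b, c
  1-simplices (3): ab, ac, bc

giving chain groups C_0 ≅ Z^3, C_1 ≅ Z^3.

The boundary map ∂_1: C_1 → C_0 is given by ∂[p,q] = [q] − [p].
This gives a 3×3 integer matrix of rank 2; reducing to Smith normal form yields diagonal entries (1,1).

Reading off H_k = ker ∂_k / im ∂_{k+1}:

  H_0: rank C_0 − rank ∂_1 = 3 − 2 = 1, and the invariant factors of ∂_1 are all 1, so H_0 ≅ Z.
  H_1: rank ker ∂_1 − rank ∂_2 = (3 − 2) − 0 = 1, and there is no ∂_2, so H_1 ≅ Z.

As a check, the Euler characteristic is 3 − 3 = 0, which agrees with 1 − 1 = 0.

H_0 = Z,  H_1 = Z.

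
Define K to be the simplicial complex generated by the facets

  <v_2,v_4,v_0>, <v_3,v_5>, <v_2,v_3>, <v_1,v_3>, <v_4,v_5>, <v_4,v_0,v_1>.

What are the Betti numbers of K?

b_0 = 1, b_1 = 2, b_2 = 0.

Order the vertices as v_0 < v_1 < v_2 < v_3 < v_4 < v_5. Listing each simplex with vertices in this order, K has dimension 2 with simplices:

  0-simplices (6): [v_0], [v_1], [v_2], [v_3], [v_4], [v_5]
  1-simplices (9): [v_0,v_1], [v_0,v_2], [v_0,v_4], [v_1,v_3], [v_1,v_4], [v_2,v_3], [v_2,v_4], [v_3,v_5], [v_4,v_5]
  2-simplices (2): [v_0,v_1,v_4], [v_0,v_2,v_4]

so the chain groups are C_0 ≅ Z^6, C_1 ≅ Z^9, C_2 ≅ Z^2.

∂_1: C_1 → C_0 maps an edge to its endpoints' difference, ∂[p,q] = q − p.
The resulting 6×9 matrix has rank 5, and its Smith normal form has invariant factors (1,1,1,1,1).

∂_2: C_2 → C_1 acts by ∂[p,q,r] = [q,r] − [p,r] + [p,q]. For instance
  ∂[v_0,v_1,v_4] = [v_1,v_4] − [v_0,v_4] + [v_0,v_1],
  ∂[v_0,v_2,v_4] = [v_2,v_4] − [v_0,v_4] + [v_0,v_2].
As a 9×2 matrix over Z this has rank 2, with invariant factors (1,1).

Computing H_k = (kernel of ∂_k) / (image of ∂_{k+1}):

  H_0: rank C_0 − rank ∂_1 = 6 − 5 = 1, and the invariant factors of ∂_1 are all 1, so H_0 ≅ Z.
  H_1: rank ker ∂_1 − rank ∂_2 = (9 − 5) − 2 = 2, and the invariant factors of ∂_2 are all 1, so H_1 ≅ Z^2.
  H_2: rank ker ∂_2 − rank ∂_3 = (2 − 2) − 0 = 0, and there is no ∂_3, so H_2 ≅ 0.

Hence the Betti numbers are b_0 = 1, b_1 = 2, b_2 = 0.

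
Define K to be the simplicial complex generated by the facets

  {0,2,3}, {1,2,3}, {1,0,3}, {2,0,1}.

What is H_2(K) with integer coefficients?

H_2 ≅ Z.

K has 4 vertices, 6 edges, 4 triangles.
rank ∂_2 = 3, rank ∂_3 = 0 ⇒ b_2 = 4 − 3 − 0 = 1. So H_2 ≅ Z.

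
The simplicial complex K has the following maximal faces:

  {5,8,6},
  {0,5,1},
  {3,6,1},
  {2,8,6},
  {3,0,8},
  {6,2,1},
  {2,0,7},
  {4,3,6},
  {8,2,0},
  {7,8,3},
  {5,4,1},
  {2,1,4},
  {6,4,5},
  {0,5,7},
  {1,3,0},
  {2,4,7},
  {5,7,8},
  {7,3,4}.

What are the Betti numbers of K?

Take the total order 0 < 1 < 2 < 3 < 4 < 5 < 6 < 7 < 8 on the vertex set. Then K (dimension 2) consists of the simplices:

  0-simplices (9): [0], [1], [2], [3], [4], [5], [6], [7], [8]
  1-simplices (27): (27 of them)
  2-simplices (18): [0,1,3], [0,1,5], [0,2,7], [0,2,8], [0,3,8], [0,5,7], [1,2,4], [1,2,6], [1,3,6], [1,4,5], [2,4,7], [2,6,8], [3,4,6], [3,4,7], [3,7,8], [4,5,6], [5,6,8], [5,7,8]

so the chain groups are C_0 ≅ Z^9, C_1 ≅ Z^27, C_2 ≅ Z^18.

The boundary map ∂_1: C_1 → C_0 maps an edge to its endpoints' difference, ∂[p,q] = q − p. For instance
  ∂[1,4] = [4] − [1].
The resulting 9×27 matrix has rank 8, and its Smith normal form has invariant factors (1,1,1,1,1,1,1,1).

Boundary ∂_2: C_2 → C_1 sends each 2-simplex [p,q,r] to [q,r] − [p,r] + [p,q]. For instance
  ∂[4,5,6] = [5,6] − [4,6] + [4,5],
  ∂[1,2,6] = [2,6] − [1,6] + [1,2].
The resulting 27×18 matrix has rank 18, and its Smith normal form has invariant factors (1,1,1,1,1,1,1,1,1,1,1,1,1,1,1,1,1,2).

From H_k ≅ ker(∂_k) / im(∂_{k+1}) we obtain:

  H_0: rank C_0 − rank ∂_1 = 9 − 8 = 1, and the invariant factors of ∂_1 are all 1, so H_0 ≅ Z.
  H_1: rank ker ∂_1 − rank ∂_2 = (27 − 8) − 18 = 1, and ∂_2 has invariant factor 2 > 1, so H_1 ≅ Z ⊕ Z/2.
  H_2: rank ker ∂_2 − rank ∂_3 = (18 − 18) − 0 = 0, and there is no ∂_3, so H_2 ≅ 0.

As a check, the Euler characteristic is 9 − 27 + 18 = 0, which agrees with 1 − 1 + 0 = 0.
(K is a triangulation of the Klein bottle.)

Hence the Betti numbers are b_0 = 1, b_1 = 1, b_2 = 0.

b_0 = 1, b_1 = 1, b_2 = 0.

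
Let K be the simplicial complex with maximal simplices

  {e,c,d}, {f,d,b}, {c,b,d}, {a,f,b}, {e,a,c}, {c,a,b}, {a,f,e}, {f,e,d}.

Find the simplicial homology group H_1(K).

Take the total order a < b < c < d < e < f on the vertex set. Then K (dimension 2) consists of the simplices:

  0-simplices (6): a, b, c, d, e, f
  1-simplices (12): ab, ac, ae, af, bc, bd, bf, cd, ce, de, df, ef
  2-simplices (8): abc, abf, ace, aef, bcd, bdf, cde, def

so the chain groups are C_0 ≅ Z^6, C_1 ≅ Z^12, C_2 ≅ Z^8.

∂_1: C_1 → C_0 sends each edge [p,q] (with p < q) to q − p.
As a 6×12 matrix over Z this has rank 5, with invariant factors (1,1,1,1,1).

Boundary ∂_2: C_2 → C_1 sends each 2-simplex [p,q,r] to [q,r] − [p,r] + [p,q]. For instance
  ∂def = ef − df + de,
  ∂bcd = cd − bd + bc.
The 12×8 boundary matrix has rank 7 and Smith normal form diag(1,1,1,1,1,1,1).

From H_k ≅ ker(∂_k) / im(∂_{k+1}) we obtain:

  H_1: rank ker ∂_1 − rank ∂_2 = (12 − 5) − 7 = 0, and the invariant factors of ∂_2 are all 1, so H_1 ≅ 0.

H_1 = 0.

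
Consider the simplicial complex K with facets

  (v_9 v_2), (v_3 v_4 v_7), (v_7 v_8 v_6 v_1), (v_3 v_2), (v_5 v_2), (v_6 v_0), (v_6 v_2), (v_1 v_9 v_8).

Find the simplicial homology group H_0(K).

H_0 = Z.

K has 10 vertices, 16 edges, 6 triangles, 1 3-simplex.
rank ∂_0 = 0, rank ∂_1 = 9 ⇒ b_0 = 10 − 0 − 9 = 1; all invariant factors of ∂_1 are 1 so no torsion. So H_0 = Z.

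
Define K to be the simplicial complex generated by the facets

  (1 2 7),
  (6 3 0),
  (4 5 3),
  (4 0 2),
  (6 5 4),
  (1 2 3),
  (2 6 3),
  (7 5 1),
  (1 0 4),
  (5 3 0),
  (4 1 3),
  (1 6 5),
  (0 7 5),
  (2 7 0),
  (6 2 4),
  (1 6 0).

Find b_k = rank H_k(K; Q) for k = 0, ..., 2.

Fix the vertex order 0 < 1 < 2 < 3 < 4 < 5 < 6 < 7 and write every simplex with vertices in increasing order. Then dim K = 2 and the simplices of K are:

  0-simplices (8): [0], [1], [2], [3], [4], [5], [6], [7]
  1-simplices (24): (24 of them)
  2-simplices (16): [0,1,4], [0,1,6], [0,2,4], [0,2,7], [0,3,5], [0,3,6], [0,5,7], [1,2,3], [1,2,7], [1,3,4], [1,5,6], [1,5,7], [2,3,6], [2,4,6], [3,4,5], [4,5,6]

Hence C_0 ≅ Z^8, C_1 ≅ Z^24, C_2 ≅ Z^16.

Boundary ∂_1: C_1 → C_0 maps an edge to its endpoints' difference, ∂[p,q] = q − p. For instance
  ∂[3,6] = [6] − [3].
This gives a 8×24 integer matrix of rank 7; reducing to Smith normal form yields diagonal entries (1,1,1,1,1,1,1).

The boundary map ∂_2: C_2 → C_1 maps a triangle to the signed sum of its edges. For instance
  ∂[1,2,3] = [2,3] − [1,3] + [1,2],
  ∂[0,3,6] = [3,6] − [0,6] + [0,3].
The 24×16 boundary matrix has rank 15 and Smith normal form diag(1,1,1,1,1,1,1,1,1,1,1,1,1,1,1).

Now H_k = ker ∂_k / im ∂_{k+1}, so:

  H_0: rank C_0 − rank ∂_1 = 8 − 7 = 1, and the invariant factors of ∂_1 are all 1, so H_0 ≅ Z.
  H_1: rank ker ∂_1 − rank ∂_2 = (24 − 7) − 15 = 2, and the invariant factors of ∂_2 are all 1, so H_1 ≅ Z^2.
  H_2: rank ker ∂_2 − rank ∂_3 = (16 − 15) − 0 = 1, and there is no ∂_3, so H_2 ≅ Z.

As a check, the Euler characteristic is 8 − 24 + 16 = 0, which agrees with 1 − 2 + 1 = 0.

Hence the Betti numbers are b_0 = 1, b_1 = 2, b_2 = 1.

b_0 = 1, b_1 = 2, b_2 = 1.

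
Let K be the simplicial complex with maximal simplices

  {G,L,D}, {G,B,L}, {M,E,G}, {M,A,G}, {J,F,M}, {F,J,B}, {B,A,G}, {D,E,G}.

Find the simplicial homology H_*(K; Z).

H_0 = Z,  H_1 = Z,  H_2 = 0.

We work with the vertex ordering A < B < D < E < F < G < J < L < M. The simplices of K, each written with vertices in increasing order, are:

  0-simplices (9): A, B, D, E, F, G, J, L, M
  1-simplices (17): AB, AG, AM, BF, BG, BJ, BL, DE, DG, DL, EG, EM, FJ, FM, GL, GM, JM
  2-simplices (8): ABG, AGM, BFJ, BGL, DEG, DGL, EGM, FJM

Hence C_0 ≅ Z^9, C_1 ≅ Z^17, C_2 ≅ Z^8.

The boundary map ∂_1: C_1 → C_0 sends each edge [p,q] (with p < q) to q − p.
The resulting 9×17 matrix has rank 8, and its Smith normal form has invariant factors (1,1,1,1,1,1,1,1).

∂_2: C_2 → C_1 maps a triangle to the signed sum of its edges. For instance
  ∂ABG = BG − AG + AB,
  ∂BFJ = FJ − BJ + BF.
The 17×8 boundary matrix has rank 8 and Smith normal form diag(1,1,1,1,1,1,1,1).

Reading off H_k = ker ∂_k / im ∂_{k+1}:

  H_0: rank C_0 − rank ∂_1 = 9 − 8 = 1, and the invariant factors of ∂_1 are all 1, so H_0 ≅ Z.
  H_1: rank ker ∂_1 − rank ∂_2 = (17 − 8) − 8 = 1, and the invariant factors of ∂_2 are all 1, so H_1 ≅ Z.
  H_2: rank ker ∂_2 − rank ∂_3 = (8 − 8) − 0 = 0, and there is no ∂_3, so H_2 ≅ 0.

As a check, the Euler characteristic is 9 − 17 + 8 = 0, which agrees with 1 − 1 + 0 = 0.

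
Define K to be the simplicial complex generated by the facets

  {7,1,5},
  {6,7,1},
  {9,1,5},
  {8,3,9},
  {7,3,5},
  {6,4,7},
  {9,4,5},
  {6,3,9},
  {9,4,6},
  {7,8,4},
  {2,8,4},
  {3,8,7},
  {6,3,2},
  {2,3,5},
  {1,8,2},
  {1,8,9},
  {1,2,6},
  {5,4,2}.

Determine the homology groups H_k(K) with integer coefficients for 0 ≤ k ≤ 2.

Take the total order 1 < 2 < 3 < 4 < 5 < 6 < 7 < 8 < 9 on the vertex set. Then K (dimension 2) consists of the simplices:

  0-simplices (9): [1], [2], [3], [4], [5], [6], [7], [8], [9]
  1-simplices (27): (27 of them)
  2-simplices (18): [1,2,6], [1,2,8], [1,5,7], [1,5,9], [1,6,7], [1,8,9], [2,3,5], [2,3,6], [2,4,5], [2,4,8], [3,5,7], [3,6,9], [3,7,8], [3,8,9], [4,5,9], [4,6,7], [4,6,9], [4,7,8]

Hence C_0 ≅ Z^9, C_1 ≅ Z^27, C_2 ≅ Z^18.

∂_1: C_1 → C_0 sends each edge [p,q] (with p < q) to q − p. For instance
  ∂[8,9] = [9] − [8].
The resulting 9×27 matrix has rank 8, and its Smith normal form has invariant factors (1,1,1,1,1,1,1,1).

The boundary map ∂_2: C_2 → C_1 maps a triangle to the signed sum of its edges. For instance
  ∂[1,6,7] = [6,7] − [1,7] + [1,6],
  ∂[1,2,6] = [2,6] − [1,6] + [1,2].
The 27×18 boundary matrix has rank 17 and Smith normal form diag(1,1,1,1,1,1,1,1,1,1,1,1,1,1,1,1,1).

From H_k ≅ ker(∂_k) / im(∂_{k+1}) we obtain:

  H_0: rank C_0 − rank ∂_1 = 9 − 8 = 1, and the invariant factors of ∂_1 are all 1, so H_0 ≅ Z.
  H_1: rank ker ∂_1 − rank ∂_2 = (27 − 8) − 17 = 2, and the invariant factors of ∂_2 are all 1, so H_1 ≅ Z^2.
  H_2: rank ker ∂_2 − rank ∂_3 = (18 − 17) − 0 = 1, and there is no ∂_3, so H_2 ≅ Z.

As a check, the Euler characteristic is 9 − 27 + 18 = 0, which agrees with 1 − 2 + 1 = 0.

H_0 ≅ Z,  H_1 ≅ Z^2,  H_2 ≅ Z.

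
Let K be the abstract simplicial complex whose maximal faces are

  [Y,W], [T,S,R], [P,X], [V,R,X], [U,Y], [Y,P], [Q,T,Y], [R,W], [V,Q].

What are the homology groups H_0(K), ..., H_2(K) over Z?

H_0 ≅ Z,  H_1 ≅ Z^3,  H_2 = 0.

K has 10 vertices, 15 edges, 3 triangles.
rank ∂_0 = 0, rank ∂_1 = 9 ⇒ b_0 = 10 − 0 − 9 = 1; all invariant factors of ∂_1 are 1 so no torsion. So H_0 ≅ Z.
rank ∂_1 = 9, rank ∂_2 = 3 ⇒ b_1 = 15 − 9 − 3 = 3; all invariant factors of ∂_2 are 1 so no torsion. So H_1 ≅ Z^3.
rank ∂_2 = 3, rank ∂_3 = 0 ⇒ b_2 = 3 − 3 − 0 = 0. So H_2 ≅ 0.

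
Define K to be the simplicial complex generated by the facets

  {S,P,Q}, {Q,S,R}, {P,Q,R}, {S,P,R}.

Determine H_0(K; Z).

H_0 ≅ Z.

Take the total order P < Q < R < S on the vertex set. Then K (dimension 2) consists of the simplices:

  0-simplices (4): P, Q, R, S
  1-simplices (6): PQ, PR, PS, QR, QS, RS
  2-simplices (4): PQR, PQS, PRS, QRS

Hence C_0 ≅ Z^4, C_1 ≅ Z^6, C_2 ≅ Z^4.

∂_1: C_1 → C_0 maps an edge to its endpoints' difference, ∂[p,q] = q − p. For instance
  ∂PQ = Q − P.
The 4×6 boundary matrix has rank 3 and Smith normal form diag(1,1,1).

Boundary ∂_2: C_2 → C_1 acts by ∂[p,q,r] = [q,r] − [p,r] + [p,q]. For instance
  ∂PQS = QS − PS + PQ,
  ∂QRS = RS − QS + QR.
This gives a 6×4 integer matrix of rank 3; reducing to Smith normal form yields diagonal entries (1,1,1).

Computing H_k = (kernel of ∂_k) / (image of ∂_{k+1}):

  H_0: rank C_0 − rank ∂_1 = 4 − 3 = 1, and the invariant factors of ∂_1 are all 1, so H_0 ≅ Z.

(K is a triangulation of the 2-sphere S^2.)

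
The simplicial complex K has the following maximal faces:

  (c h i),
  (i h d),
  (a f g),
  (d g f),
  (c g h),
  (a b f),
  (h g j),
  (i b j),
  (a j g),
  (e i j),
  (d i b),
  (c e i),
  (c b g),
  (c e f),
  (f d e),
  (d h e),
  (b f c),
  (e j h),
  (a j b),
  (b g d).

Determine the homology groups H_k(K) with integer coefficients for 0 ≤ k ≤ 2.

Take the total order a < b < c < d < e < f < g < h < i < j on the vertex set. Then K (dimension 2) consists of the simplices:

  0-simplices (10): a, b, c, d, e, f, g, h, i, j
  1-simplices (30): ab, af, ag, aj, bc, bd, bf, bg, bi, bj, ce, cf, cg, ch, ci, de, df, dg, dh, di, ef, eh, ei, ej, fg, gh, gj, hi, hj, ij
  2-simplices (20): abf, abj, afg, agj, bcf, bcg, bdg, bdi, bij, cef, cei, cgh, chi, def, deh, dfg, dhi, ehj, eij, ghj

Hence C_0 ≅ Z^10, C_1 ≅ Z^30, C_2 ≅ Z^20.

Boundary ∂_1: C_1 → C_0 sends each edge [p,q] (with p < q) to q − p. For instance
  ∂gj = j − g.
This gives a 10×30 integer matrix of rank 9; reducing to Smith normal form yields diagonal entries (1,1,1,1,1,1,1,1,1).

Boundary ∂_2: C_2 → C_1 maps a triangle to the signed sum of its edges. For instance
  ∂afg = fg − ag + af,
  ∂deh = eh − dh + de.
As a 30×20 matrix over Z this has rank 20, with invariant factors (1,1,1,1,1,1,1,1,1,1,1,1,1,1,1,1,1,1,1,2).

Now H_k = ker ∂_k / im ∂_{k+1}, so:

  H_0: rank C_0 − rank ∂_1 = 10 − 9 = 1, and the invariant factors of ∂_1 are all 1, so H_0 ≅ Z.
  H_1: rank ker ∂_1 − rank ∂_2 = (30 − 9) − 20 = 1, and ∂_2 has invariant factor 2 > 1, so H_1 ≅ Z ⊕ Z_2.
  H_2: rank ker ∂_2 − rank ∂_3 = (20 − 20) − 0 = 0, and there is no ∂_3, so H_2 ≅ 0.

As a check, the Euler characteristic is 10 − 30 + 20 = 0, which agrees with 1 − 1 + 0 = 0.
(K is a triangulation of the Klein bottle.)

H_0 ≅ Z,  H_1 ≅ Z ⊕ Z_2,  H_2 = 0.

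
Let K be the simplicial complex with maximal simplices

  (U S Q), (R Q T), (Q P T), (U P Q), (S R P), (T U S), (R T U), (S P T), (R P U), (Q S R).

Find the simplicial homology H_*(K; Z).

Fix the vertex order P < Q < R < S < T < U and write every simplex with vertices in increasing order. Then dim K = 2 and the simplices of K are:

  0-simplices (6): P, Q, R, S, T, U
  1-simplices (15): PQ, PR, PS, PT, PU, QR, QS, QT, QU, RS, RT, RU, ST, SU, TU
  2-simplices (10): PQT, PQU, PRS, PRU, PST, QRS, QRT, QSU, RTU, STU

so the chain groups are C_0 ≅ Z^6, C_1 ≅ Z^15, C_2 ≅ Z^10.

The boundary map ∂_1: C_1 → C_0 sends each edge [p,q] (with p < q) to q − p.
As a 6×15 matrix over Z this has rank 5, with invariant factors (1,1,1,1,1).

Boundary ∂_2: C_2 → C_1 acts by ∂[p,q,r] = [q,r] − [p,r] + [p,q]. For instance
  ∂PRS = RS − PS + PR,
  ∂PQU = QU − PU + PQ.
The resulting 15×10 matrix has rank 10, and its Smith normal form has invariant factors (1,1,1,1,1,1,1,1,1,2).

Now H_k = ker ∂_k / im ∂_{k+1}, so:

  H_0: rank C_0 − rank ∂_1 = 6 − 5 = 1, and the invariant factors of ∂_1 are all 1, so H_0 = Z.
  H_1: rank ker ∂_1 − rank ∂_2 = (15 − 5) − 10 = 0, and ∂_2 has invariant factor 2 > 1, so H_1 = Z/2.
  H_2: rank ker ∂_2 − rank ∂_3 = (10 − 10) − 0 = 0, and there is no ∂_3, so H_2 = 0.

As a check, the Euler characteristic is 6 − 15 + 10 = 1, which agrees with 1 − 0 + 0 = 1.
(K is a triangulation of the real projective plane RP^2.)

H_0 = Z,  H_1 = Z/2,  H_2 = 0.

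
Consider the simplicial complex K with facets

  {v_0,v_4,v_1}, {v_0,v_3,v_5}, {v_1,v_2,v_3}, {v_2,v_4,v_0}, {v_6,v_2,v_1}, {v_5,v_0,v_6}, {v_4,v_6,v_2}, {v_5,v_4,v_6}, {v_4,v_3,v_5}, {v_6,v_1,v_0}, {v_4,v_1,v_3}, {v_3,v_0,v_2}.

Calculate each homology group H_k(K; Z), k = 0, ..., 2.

Take the total order v_0 < v_1 < v_2 < v_3 < v_4 < v_5 < v_6 on the vertex set. Then K (dimension 2) consists of the simplices:

  0-simplices (7): [v_0], [v_1], [v_2], [v_3], [v_4], [v_5], [v_6]
  1-simplices (18): (18 of them)
  2-simplices (12): (12 of them)

Hence C_0 ≅ Z^7, C_1 ≅ Z^18, C_2 ≅ Z^12.

∂_1: C_1 → C_0 maps an edge to its endpoints' difference, ∂[p,q] = q − p. For instance
  ∂[v_2,v_4] = [v_4] − [v_2].
The 7×18 boundary matrix has rank 6 and Smith normal form diag(1,1,1,1,1,1).

Boundary ∂_2: C_2 → C_1 acts by ∂[p,q,r] = [q,r] − [p,r] + [p,q]. For instance
  ∂[v_4,v_5,v_6] = [v_5,v_6] − [v_4,v_6] + [v_4,v_5],
  ∂[v_0,v_2,v_3] = [v_2,v_3] − [v_0,v_3] + [v_0,v_2].
This gives a 18×12 integer matrix of rank 12; reducing to Smith normal form yields diagonal entries (1,1,1,1,1,1,1,1,1,1,1,2).

From H_k ≅ ker(∂_k) / im(∂_{k+1}) we obtain:

  H_0: rank C_0 − rank ∂_1 = 7 − 6 = 1, and the invariant factors of ∂_1 are all 1, so H_0 ≅ Z.
  H_1: rank ker ∂_1 − rank ∂_2 = (18 − 6) − 12 = 0, and ∂_2 has invariant factor 2 > 1, so H_1 ≅ Z/2.
  H_2: rank ker ∂_2 − rank ∂_3 = (12 − 12) − 0 = 0, and there is no ∂_3, so H_2 ≅ 0.

H_0 = Z,  H_1 = Z/2,  H_2 = 0.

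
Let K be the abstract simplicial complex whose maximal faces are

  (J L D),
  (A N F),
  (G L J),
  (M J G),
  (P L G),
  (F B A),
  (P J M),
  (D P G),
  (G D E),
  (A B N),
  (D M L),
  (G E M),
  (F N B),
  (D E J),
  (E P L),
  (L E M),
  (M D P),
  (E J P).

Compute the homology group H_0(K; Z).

H_0 ≅ Z^2.

Order the vertices as A < B < D < E < F < G < J < L < M < N < P. Listing each simplex with vertices in this order, K has dimension 2 with simplices:

  0-simplices (11): A, B, D, E, F, G, J, L, M, N, P
  1-simplices (27): AB, AF, AN, BF, BN, DE, DG, DJ, DL, DM, DP, EG, EJ, EL, EM, EP, FN, GJ, GL, GM, GP, JL, JM, JP, LM, LP, MP
  2-simplices (18): ABF, ABN, AFN, BFN, DEG, DEJ, DGP, DJL, DLM, DMP, EGM, EJP, ELM, ELP, GJL, GJM, GLP, JMP

Hence C_0 ≅ Z^11, C_1 ≅ Z^27, C_2 ≅ Z^18.

∂_1: C_1 → C_0 sends each edge [p,q] (with p < q) to q − p. For instance
  ∂LP = P − L.
This gives a 11×27 integer matrix of rank 9; reducing to Smith normal form yields diagonal entries (1,1,1,1,1,1,1,1,1).

The boundary map ∂_2: C_2 → C_1 acts by ∂[p,q,r] = [q,r] − [p,r] + [p,q]. For instance
  ∂JMP = MP − JP + JM,
  ∂ELM = LM − EM + EL.
The resulting 27×18 matrix has rank 16, and its Smith normal form has invariant factors (1,1,1,1,1,1,1,1,1,1,1,1,1,1,1,1).

Now H_k = ker ∂_k / im ∂_{k+1}, so:

  H_0: rank C_0 − rank ∂_1 = 11 − 9 = 2, and the invariant factors of ∂_1 are all 1, so H_0 = Z^2.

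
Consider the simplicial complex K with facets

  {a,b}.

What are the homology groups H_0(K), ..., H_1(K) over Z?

H_0 ≅ Z,  H_1 = 0.

We work with the vertex ordering a < b. The simplices of K, each written with vertices in increasing order, are:

  0-simplices (2): a, b
  1-simplices (1): ab

giving chain groups C_0 ≅ Z^2, C_1 ≅ Z^1.

∂_1: C_1 → C_0 sends each edge [p,q] (with p < q) to q − p. For instance
  ∂ab = b − a.
The 2×1 boundary matrix has rank 1 and Smith normal form diag(1).

Now H_k = ker ∂_k / im ∂_{k+1}, so:

  H_0: rank C_0 − rank ∂_1 = 2 − 1 = 1, and the invariant factors of ∂_1 are all 1, so H_0 = Z.
  H_1: rank ker ∂_1 − rank ∂_2 = (1 − 1) − 0 = 0, and there is no ∂_2, so H_1 = 0.

(K is a triangulation of the 1-simplex.)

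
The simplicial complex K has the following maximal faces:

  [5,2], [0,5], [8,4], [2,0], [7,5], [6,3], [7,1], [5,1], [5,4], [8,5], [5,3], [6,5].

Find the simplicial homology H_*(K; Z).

Order the vertices as 0 < 1 < 2 < 3 < 4 < 5 < 6 < 7 < 8. Listing each simplex with vertices in this order, K has dimension 1 with simplices:

  0-simplices (9): [0], [1], [2], [3], [4], [5], [6], [7], [8]
  1-simplices (12): [0,2], [0,5], [1,5], [1,7], [2,5], [3,5], [3,6], [4,5], [4,8], [5,6], [5,7], [5,8]

so the chain groups are C_0 ≅ Z^9, C_1 ≅ Z^12.

The boundary map ∂_1: C_1 → C_0 is given by ∂[p,q] = [q] − [p]. For instance
  ∂[0,2] = [2] − [0].
As a 9×12 matrix over Z this has rank 8, with invariant factors (1,1,1,1,1,1,1,1).

Computing H_k = (kernel of ∂_k) / (image of ∂_{k+1}):

  H_0: rank C_0 − rank ∂_1 = 9 − 8 = 1, and the invariant factors of ∂_1 are all 1, so H_0 = Z.
  H_1: rank ker ∂_1 − rank ∂_2 = (12 − 8) − 0 = 4, and there is no ∂_2, so H_1 = Z^4.

(K is a triangulation of a wedge of 4 circles.)

H_0 = Z,  H_1 = Z^4.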